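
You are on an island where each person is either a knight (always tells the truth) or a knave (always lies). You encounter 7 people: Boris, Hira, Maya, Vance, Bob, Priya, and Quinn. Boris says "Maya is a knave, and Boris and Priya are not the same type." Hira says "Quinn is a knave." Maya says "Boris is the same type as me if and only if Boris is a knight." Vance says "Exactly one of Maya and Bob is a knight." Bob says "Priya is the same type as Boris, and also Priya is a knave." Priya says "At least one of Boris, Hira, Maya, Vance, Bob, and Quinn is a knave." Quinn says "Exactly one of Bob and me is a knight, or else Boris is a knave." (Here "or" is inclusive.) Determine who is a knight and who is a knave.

Boris is a knave, Hira is a knave, Maya is a knight, Vance is a knight, Bob is a knave, Priya is a knight, and Quinn is a knight.

As a knave, Boris's statement "Maya is a knave, and Boris and Priya are not the same type" should be False; it is.
Since Hira is a knave, "Quinn is a knave" needs to be False, which holds.
Since Maya is a knight, "Boris is the same type as me if and only if Boris is a knight" needs to be true, which holds.
Vance is a knight, so "exactly one of Maya and Bob is a knight" must be true — and it is.
Bob is a knave, so "Priya is the same type as Boris, and also Priya is a knave" must be False — and it is.
Priya is a knight; "at least one of Boris, Hira, Maya, Vance, Bob, and Quinn is a knave" is true, as required.
Quinn is a knight, and the claim "exactly one of Bob and me is a knight, or else Boris is a knave" is indeed true.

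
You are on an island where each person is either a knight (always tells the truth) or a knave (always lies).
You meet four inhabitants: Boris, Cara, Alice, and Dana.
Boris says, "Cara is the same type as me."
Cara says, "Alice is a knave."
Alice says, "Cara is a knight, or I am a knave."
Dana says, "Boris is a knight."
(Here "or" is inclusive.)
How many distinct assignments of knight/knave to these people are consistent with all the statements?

0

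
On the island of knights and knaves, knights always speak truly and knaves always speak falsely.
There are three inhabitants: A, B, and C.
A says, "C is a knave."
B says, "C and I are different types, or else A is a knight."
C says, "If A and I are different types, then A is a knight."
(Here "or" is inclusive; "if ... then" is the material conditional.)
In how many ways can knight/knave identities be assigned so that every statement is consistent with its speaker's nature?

0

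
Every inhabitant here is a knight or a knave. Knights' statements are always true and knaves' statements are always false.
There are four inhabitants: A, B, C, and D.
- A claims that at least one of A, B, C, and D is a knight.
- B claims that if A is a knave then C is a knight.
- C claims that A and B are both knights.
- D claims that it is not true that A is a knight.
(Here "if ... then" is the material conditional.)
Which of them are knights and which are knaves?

Knights: A, B, and C. Knaves: D.

Suppose A is a knave. Then A's statement "at least one of A, B, C, and D is a knight" would have to be false. Checking the 8 ways to assign the others, none is consistent with every speaker.
(For instance, with B=knight, C=knight, D=knave, A's claim "at least one of A, B, C, and D is a knight" comes out true where it would need to be false.)
So A must be a knight, making "at least one of A, B, C, and D is a knight" true. Taking A=knight, B=knight, C=knight, D=knave, each remaining statement checks out:
  B (knight): "if A is a knave then C is a knight" — true. ✓
  C (knight): "A and B are both knights" — true. ✓
  D (knave): "it is not true that A is a knight" — false. ✓
This is the unique consistent assignment.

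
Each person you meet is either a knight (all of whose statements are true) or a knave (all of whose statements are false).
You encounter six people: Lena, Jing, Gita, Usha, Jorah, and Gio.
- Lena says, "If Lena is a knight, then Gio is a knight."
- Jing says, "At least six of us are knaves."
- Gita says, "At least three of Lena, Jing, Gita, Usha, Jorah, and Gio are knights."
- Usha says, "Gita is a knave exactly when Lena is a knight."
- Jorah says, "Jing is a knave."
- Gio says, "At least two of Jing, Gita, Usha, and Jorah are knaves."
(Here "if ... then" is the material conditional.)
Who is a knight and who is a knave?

Knights: Lena, Gita, Jorah, and Gio. Knaves: Jing and Usha.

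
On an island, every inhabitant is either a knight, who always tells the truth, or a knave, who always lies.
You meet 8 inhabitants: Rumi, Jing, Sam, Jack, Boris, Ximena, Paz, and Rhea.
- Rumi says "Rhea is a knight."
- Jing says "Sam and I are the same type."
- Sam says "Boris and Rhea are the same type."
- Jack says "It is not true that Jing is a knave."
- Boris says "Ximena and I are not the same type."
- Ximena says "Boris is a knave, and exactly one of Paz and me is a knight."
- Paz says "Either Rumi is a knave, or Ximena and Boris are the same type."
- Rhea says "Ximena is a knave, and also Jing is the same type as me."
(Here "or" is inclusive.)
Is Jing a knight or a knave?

Jing is a knight.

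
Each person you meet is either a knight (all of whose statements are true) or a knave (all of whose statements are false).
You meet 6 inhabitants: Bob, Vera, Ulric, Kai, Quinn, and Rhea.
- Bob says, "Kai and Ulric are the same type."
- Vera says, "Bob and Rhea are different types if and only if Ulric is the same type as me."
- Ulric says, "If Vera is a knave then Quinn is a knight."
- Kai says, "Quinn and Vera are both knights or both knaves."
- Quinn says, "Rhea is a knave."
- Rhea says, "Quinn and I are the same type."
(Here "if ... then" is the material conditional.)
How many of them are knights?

The unique consistent assignment is Bob=knight, Vera=knight, Ulric=knight, Kai=knight, Quinn=knight, Rhea=knave.
That has 5 knights.

5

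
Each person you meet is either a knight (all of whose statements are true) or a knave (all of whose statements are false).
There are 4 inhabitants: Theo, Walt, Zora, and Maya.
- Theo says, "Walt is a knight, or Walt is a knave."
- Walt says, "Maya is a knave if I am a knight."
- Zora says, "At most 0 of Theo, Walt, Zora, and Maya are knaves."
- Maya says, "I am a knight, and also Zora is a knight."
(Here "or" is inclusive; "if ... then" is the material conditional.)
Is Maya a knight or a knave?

Maya is a knave.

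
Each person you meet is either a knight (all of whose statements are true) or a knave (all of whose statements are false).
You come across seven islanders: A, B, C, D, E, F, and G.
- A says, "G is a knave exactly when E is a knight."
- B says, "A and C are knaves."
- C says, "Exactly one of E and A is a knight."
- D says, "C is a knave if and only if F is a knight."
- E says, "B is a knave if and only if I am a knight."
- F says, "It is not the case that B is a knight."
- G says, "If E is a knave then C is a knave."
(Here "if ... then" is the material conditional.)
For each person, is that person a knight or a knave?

As a knave, A's statement "G is a knave exactly when E is a knight" should be false; it is.
B (knave): "A and C are knaves" — false. ✓
C is a knight, and the claim "exactly one of E and A is a knight" is indeed True.
D is a knave; "C is a knave if and only if F is a knight" is false, as required.
E is a knight, and the claim "B is a knave if and only if I am a knight" is indeed True.
F is a knight, so "it is not the case that B is a knight" must be True — and it is.
G is a knight; "if E is a knave then C is a knave" is True, as required.

A is a knave, B is a knave, C is a knight, D is a knave, E is a knight, F is a knight, and G is a knight.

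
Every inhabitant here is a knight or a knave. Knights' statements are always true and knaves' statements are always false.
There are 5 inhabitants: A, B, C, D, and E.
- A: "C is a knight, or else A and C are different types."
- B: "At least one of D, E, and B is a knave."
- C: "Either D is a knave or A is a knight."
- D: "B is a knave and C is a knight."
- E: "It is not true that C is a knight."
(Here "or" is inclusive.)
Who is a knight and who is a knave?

A is a knight, B is a knight, C is a knight, D is a knave, and E is a knave.

A is a knight, and the claim "C is a knight, or else A and C are different types" is indeed True.
As a knight, B's statement "at least one of D, E, and B is a knave" should be True; it is.
As a knight, C's statement "either D is a knave or A is a knight" should be True; it is.
D (knave): "B is a knave and C is a knight" — False. ✓
Since E is a knave, "it is not true that C is a knight" needs to be False, which holds.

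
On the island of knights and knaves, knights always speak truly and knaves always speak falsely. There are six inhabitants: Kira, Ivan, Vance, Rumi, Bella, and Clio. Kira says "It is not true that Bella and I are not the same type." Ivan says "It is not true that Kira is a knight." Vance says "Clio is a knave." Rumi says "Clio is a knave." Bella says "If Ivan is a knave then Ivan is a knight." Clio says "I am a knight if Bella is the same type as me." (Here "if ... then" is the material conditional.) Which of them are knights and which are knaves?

Kira is a knave, so "it is not true that Bella and I are not the same type" must be false — and it is.
Ivan is a knight, so "it is not true that Kira is a knight" must be true — and it is.
Vance is a knave, and the claim "Clio is a knave" is indeed false.
Rumi is a knave, so "Clio is a knave" must be false — and it is.
Bella (knight): "if Ivan is a knave then Ivan is a knight" — true. ✓
Clio is a knight; "I am a knight if Bella is the same type as me" is true, as required.

Knights: Ivan, Bella, and Clio. Knaves: Kira, Vance, and Rumi.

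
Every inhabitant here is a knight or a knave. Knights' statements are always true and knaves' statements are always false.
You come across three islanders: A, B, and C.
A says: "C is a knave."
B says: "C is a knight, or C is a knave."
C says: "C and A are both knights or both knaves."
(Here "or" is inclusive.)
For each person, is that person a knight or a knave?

Knights: A and B. Knaves: C.

A is a knight; "C is a knave" is true, as required.
As a knight, B's statement "C is a knight, or C is a knave" should be true; it is.
As a knave, C's statement "C and A are both knights or both knaves" should be false; it is.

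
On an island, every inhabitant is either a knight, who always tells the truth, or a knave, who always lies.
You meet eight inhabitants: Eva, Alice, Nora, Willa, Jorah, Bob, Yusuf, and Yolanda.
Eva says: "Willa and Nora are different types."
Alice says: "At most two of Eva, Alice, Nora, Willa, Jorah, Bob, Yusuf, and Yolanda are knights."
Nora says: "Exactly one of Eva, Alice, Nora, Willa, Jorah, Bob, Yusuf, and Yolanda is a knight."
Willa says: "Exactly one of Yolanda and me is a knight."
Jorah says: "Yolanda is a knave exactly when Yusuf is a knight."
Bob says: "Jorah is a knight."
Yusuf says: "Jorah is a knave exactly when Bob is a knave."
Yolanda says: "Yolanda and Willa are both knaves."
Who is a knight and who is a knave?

Knights: Eva, Willa, Jorah, Bob, and Yusuf. Knaves: Alice, Nora, and Yolanda.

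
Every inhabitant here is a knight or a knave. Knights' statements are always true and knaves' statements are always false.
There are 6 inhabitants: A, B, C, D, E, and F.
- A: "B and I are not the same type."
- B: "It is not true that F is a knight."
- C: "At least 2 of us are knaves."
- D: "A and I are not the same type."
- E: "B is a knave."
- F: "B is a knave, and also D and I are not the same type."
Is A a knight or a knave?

A is a knave.

Consistent assignments: {A=knave, B=knave, C=knight, D=knave, E=knight, F=knight}
In every consistent assignment, A is a knave.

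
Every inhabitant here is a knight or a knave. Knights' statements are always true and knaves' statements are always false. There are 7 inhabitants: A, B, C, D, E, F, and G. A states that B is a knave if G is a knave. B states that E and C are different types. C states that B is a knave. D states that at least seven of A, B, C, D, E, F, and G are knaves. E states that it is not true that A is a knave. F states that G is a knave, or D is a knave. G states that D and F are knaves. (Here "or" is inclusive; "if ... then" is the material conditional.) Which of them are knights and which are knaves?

A is a knight, B is a knave, C is a knight, D is a knave, E is a knight, F is a knight, and G is a knave.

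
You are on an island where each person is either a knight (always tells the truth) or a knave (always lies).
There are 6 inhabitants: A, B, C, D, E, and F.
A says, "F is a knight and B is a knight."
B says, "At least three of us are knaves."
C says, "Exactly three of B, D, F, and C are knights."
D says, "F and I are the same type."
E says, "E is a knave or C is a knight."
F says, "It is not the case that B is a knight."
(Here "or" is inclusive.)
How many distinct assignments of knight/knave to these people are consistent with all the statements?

1

Consistent assignments:
  A=knave, B=knave, C=knight, D=knight, E=knight, F=knight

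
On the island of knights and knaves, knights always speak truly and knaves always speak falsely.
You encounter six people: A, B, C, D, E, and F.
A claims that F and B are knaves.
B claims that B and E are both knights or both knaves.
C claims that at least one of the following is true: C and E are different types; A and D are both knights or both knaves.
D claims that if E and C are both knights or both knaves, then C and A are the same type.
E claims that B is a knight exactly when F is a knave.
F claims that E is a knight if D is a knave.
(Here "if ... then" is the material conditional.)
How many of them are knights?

3

The unique consistent assignment is A=knave, B=knave, C=knight, D=knave, E=knight, F=knight.
That has 3 knights.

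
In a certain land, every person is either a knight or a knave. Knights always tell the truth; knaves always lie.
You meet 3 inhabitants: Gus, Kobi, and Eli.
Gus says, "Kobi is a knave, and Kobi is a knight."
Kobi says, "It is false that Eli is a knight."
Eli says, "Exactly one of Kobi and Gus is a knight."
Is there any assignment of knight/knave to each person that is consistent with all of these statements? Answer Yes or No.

Checking all 8 assignments, each has at least one speaker whose statement's truth value contradicts their type.

No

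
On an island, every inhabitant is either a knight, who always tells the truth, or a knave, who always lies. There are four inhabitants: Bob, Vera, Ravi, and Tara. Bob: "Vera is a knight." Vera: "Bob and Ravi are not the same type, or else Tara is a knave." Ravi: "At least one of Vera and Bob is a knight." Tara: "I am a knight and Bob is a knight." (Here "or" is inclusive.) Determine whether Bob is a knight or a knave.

Bob is a knight.

Consistent assignments: {Bob=knight, Vera=knight, Ravi=knight, Tara=knave}
In every consistent assignment, Bob is a knight.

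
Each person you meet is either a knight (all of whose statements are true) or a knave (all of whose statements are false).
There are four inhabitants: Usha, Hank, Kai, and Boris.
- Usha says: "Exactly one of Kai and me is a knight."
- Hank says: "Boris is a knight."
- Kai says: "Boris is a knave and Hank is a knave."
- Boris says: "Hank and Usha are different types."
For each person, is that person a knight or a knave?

Since Usha is a knave, "exactly one of Kai and me is a knight" needs to be False, which holds.
As a knight, Hank's statement "Boris is a knight" should be true; it is.
Kai is a knave, and the claim "Boris is a knave and Hank is a knave" is indeed False.
Boris is a knight, so "Hank and Usha are different types" must be true — and it is.

Usha is a knave, Hank is a knight, Kai is a knave, and Boris is a knight.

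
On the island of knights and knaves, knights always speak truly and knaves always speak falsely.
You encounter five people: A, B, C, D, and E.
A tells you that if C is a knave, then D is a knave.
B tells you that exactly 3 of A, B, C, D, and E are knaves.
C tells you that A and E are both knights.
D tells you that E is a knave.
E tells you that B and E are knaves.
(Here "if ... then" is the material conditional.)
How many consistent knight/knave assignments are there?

1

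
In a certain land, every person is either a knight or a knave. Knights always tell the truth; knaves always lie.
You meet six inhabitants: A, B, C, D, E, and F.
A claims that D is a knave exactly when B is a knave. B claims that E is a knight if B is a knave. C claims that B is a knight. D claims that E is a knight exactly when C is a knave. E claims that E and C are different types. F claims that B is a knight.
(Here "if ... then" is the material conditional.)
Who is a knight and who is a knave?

A is a knight, B is a knave, C is a knave, D is a knave, E is a knave, and F is a knave.

A is a knight; "D is a knave exactly when B is a knave" is true, as required.
B (knave): "E is a knight if B is a knave" — False. ✓
C is a knave; "B is a knight" is False, as required.
D (knave): "E is a knight exactly when C is a knave" — False. ✓
E is a knave, so "E and C are different types" must be False — and it is.
F (knave): "B is a knight" — False. ✓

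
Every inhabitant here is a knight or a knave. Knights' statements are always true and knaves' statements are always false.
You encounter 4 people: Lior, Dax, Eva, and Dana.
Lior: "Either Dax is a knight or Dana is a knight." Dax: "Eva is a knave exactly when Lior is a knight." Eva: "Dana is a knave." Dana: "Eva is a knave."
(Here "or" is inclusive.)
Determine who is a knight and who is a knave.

Knights: Lior, Dax, and Dana. Knaves: Eva.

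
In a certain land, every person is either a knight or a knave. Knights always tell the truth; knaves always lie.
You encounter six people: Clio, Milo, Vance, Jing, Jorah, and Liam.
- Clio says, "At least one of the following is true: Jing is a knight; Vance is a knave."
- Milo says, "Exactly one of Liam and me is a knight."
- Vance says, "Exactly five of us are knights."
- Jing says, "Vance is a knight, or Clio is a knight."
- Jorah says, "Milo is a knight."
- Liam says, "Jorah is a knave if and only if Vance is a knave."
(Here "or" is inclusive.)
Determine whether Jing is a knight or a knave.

Consistent assignments: {Clio=knight, Milo=knight, Vance=knave, Jing=knight, Jorah=knight, Liam=knave}
In every consistent assignment, Jing is a knight.

Jing is a knight.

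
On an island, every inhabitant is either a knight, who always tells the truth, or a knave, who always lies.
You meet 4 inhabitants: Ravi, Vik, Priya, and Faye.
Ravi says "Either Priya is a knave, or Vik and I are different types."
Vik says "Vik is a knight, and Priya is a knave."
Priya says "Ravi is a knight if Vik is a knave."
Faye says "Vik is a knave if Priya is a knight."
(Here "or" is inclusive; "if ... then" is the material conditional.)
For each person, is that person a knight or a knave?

Ravi is a knight, Vik is a knave, Priya is a knight, and Faye is a knight.

Ravi is a knight, so "either Priya is a knave, or Vik and I are different types" must be True — and it is.
Vik is a knave; "Vik is a knight, and Priya is a knave" is false, as required.
Priya is a knight, and the claim "Ravi is a knight if Vik is a knave" is indeed True.
Faye is a knight, so "Vik is a knave if Priya is a knight" must be True — and it is.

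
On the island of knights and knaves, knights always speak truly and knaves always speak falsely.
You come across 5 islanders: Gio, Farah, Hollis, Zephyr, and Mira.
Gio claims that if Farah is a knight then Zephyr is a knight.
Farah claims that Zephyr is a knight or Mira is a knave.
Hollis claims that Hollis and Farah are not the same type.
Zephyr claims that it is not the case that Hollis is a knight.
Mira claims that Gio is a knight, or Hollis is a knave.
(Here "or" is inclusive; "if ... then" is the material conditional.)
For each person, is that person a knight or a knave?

Gio is a knight, and the claim "if Farah is a knight then Zephyr is a knight" is indeed true.
Farah (knave): "Zephyr is a knight or Mira is a knave" — False. ✓
Hollis is a knight; "Hollis and Farah are not the same type" is true, as required.
As a knave, Zephyr's statement "it is not the case that Hollis is a knight" should be False; it is.
Since Mira is a knight, "Gio is a knight, or Hollis is a knave" needs to be true, which holds.

Gio is a knight, Farah is a knave, Hollis is a knight, Zephyr is a knave, and Mira is a knight.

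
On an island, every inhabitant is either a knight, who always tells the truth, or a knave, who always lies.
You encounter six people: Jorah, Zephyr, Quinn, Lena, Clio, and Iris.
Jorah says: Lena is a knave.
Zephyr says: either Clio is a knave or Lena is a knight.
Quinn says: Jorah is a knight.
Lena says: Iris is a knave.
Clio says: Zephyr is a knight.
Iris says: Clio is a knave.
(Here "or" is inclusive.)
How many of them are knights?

3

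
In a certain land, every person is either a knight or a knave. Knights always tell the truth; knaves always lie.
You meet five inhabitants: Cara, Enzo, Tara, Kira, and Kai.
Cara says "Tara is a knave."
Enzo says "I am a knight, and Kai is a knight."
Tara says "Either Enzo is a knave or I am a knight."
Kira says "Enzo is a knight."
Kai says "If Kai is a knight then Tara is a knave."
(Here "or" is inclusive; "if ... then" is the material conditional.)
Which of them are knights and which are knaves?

Cara is a knight, Enzo is a knight, Tara is a knave, Kira is a knight, and Kai is a knight.

Suppose Cara is a knave. Then Cara's statement "Tara is a knave" would have to be false. Checking the 16 ways to assign the others, none is consistent with every speaker.
(For instance, with Enzo=knight, Tara=knave, Kira=knight, Kai=knight, Cara's claim "Tara is a knave" comes out true where it would need to be false.)
So Cara must be a knight, making "Tara is a knave" true. Taking Cara=knight, Enzo=knight, Tara=knave, Kira=knight, Kai=knight, each remaining statement checks out:
  Enzo (knight): "I am a knight, and Kai is a knight" — true. ✓
  Tara (knave): "either Enzo is a knave or I am a knight" — false. ✓
  Kira (knight): "Enzo is a knight" — true. ✓
  Kai (knight): "if Kai is a knight then Tara is a knave" — true. ✓
This is the unique consistent assignment.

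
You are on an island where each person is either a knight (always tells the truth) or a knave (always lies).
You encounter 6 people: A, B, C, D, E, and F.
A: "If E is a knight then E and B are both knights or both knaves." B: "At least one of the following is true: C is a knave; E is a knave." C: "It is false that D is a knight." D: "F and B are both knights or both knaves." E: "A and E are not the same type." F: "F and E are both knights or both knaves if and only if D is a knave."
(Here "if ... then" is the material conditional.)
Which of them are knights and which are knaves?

A is a knave, B is a knave, C is a knight, D is a knave, E is a knight, and F is a knight.

A is a knave, and the claim "if E is a knight then E and B are both knights or both knaves" is indeed false.
B is a knave, so "at least one of the following is true: C is a knave; E is a knave" must be false — and it is.
Since C is a knight, "it is false that D is a knight" needs to be True, which holds.
D is a knave, and the claim "F and B are both knights or both knaves" is indeed false.
Since E is a knight, "A and E are not the same type" needs to be True, which holds.
F is a knight, so "F and E are both knights or both knaves if and only if D is a knave" must be True — and it is.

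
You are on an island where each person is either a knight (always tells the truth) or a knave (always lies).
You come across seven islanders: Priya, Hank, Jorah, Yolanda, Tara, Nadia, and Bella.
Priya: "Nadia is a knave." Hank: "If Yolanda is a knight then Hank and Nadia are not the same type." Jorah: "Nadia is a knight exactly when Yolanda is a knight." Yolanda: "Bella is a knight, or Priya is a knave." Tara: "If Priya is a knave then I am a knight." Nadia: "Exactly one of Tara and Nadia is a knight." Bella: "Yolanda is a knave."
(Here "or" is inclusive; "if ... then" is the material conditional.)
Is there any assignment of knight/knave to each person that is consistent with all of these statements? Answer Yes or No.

No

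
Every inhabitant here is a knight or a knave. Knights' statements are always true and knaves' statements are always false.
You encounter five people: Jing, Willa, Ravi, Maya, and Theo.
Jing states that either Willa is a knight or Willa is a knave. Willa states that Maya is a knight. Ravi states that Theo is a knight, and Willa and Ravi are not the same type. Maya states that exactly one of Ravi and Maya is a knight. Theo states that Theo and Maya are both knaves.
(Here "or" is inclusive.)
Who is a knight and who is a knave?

Knights: Jing, Willa, and Maya. Knaves: Ravi and Theo.

Jing is a knight, and the claim "either Willa is a knight or Willa is a knave" is indeed True.
Willa is a knight, so "Maya is a knight" must be True — and it is.
Since Ravi is a knave, "Theo is a knight, and Willa and Ravi are not the same type" needs to be False, which holds.
Maya is a knight; "exactly one of Ravi and Maya is a knight" is True, as required.
Theo (knave): "Theo and Maya are both knaves" — False. ✓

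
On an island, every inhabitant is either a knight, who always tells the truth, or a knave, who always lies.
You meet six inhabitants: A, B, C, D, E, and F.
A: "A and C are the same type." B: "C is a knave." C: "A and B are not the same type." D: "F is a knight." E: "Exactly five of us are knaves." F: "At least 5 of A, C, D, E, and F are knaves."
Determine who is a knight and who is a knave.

A is a knight, B is a knave, C is a knight, D is a knave, E is a knave, and F is a knave.

A is a knight; "A and C are the same type" is true, as required.
B is a knave, so "C is a knave" must be false — and it is.
As a knight, C's statement "A and B are not the same type" should be true; it is.
D is a knave, and the claim "F is a knight" is indeed false.
Since E is a knave, "exactly five of us are knaves" needs to be false, which holds.
F is a knave; "at least 5 of A, C, D, E, and F are knaves" is false, as required.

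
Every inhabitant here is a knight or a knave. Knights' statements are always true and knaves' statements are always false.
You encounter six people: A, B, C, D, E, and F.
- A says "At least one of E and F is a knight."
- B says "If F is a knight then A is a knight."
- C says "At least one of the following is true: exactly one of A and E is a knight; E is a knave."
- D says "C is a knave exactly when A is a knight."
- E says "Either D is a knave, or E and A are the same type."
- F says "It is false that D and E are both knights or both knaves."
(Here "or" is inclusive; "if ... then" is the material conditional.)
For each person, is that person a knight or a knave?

A is a knight, B is a knight, C is a knave, D is a knight, E is a knight, and F is a knave.

A is a knight; "at least one of E and F is a knight" is True, as required.
Since B is a knight, "if F is a knight then A is a knight" needs to be True, which holds.
As a knave, C's statement "at least one of the following is true: exactly one of A and E is a knight; E is a knave" should be false; it is.
D is a knight; "C is a knave exactly when A is a knight" is True, as required.
As a knight, E's statement "either D is a knave, or E and A are the same type" should be True; it is.
Since F is a knave, "it is false that D and E are both knights or both knaves" needs to be false, which holds.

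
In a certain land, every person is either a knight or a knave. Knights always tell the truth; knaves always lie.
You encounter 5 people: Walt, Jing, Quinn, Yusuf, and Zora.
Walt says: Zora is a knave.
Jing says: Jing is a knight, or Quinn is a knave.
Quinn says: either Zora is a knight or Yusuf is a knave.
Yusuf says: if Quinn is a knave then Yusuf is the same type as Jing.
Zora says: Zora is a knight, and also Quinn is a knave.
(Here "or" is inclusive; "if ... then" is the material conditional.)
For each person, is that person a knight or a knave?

Knights: Walt, Jing, and Yusuf. Knaves: Quinn and Zora.

Walt (knight): "Zora is a knave" — True. ✓
Jing is a knight, and the claim "Jing is a knight, or Quinn is a knave" is indeed True.
Quinn (knave): "either Zora is a knight or Yusuf is a knave" — False. ✓
Yusuf is a knight, and the claim "if Quinn is a knave then Yusuf is the same type as Jing" is indeed True.
Since Zora is a knave, "Zora is a knight, and also Quinn is a knave" needs to be False, which holds.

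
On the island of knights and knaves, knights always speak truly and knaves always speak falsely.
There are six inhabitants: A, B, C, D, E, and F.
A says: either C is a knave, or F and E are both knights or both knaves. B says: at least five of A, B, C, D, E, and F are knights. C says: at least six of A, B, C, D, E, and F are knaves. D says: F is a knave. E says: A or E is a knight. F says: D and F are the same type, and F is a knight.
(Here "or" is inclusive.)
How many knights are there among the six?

3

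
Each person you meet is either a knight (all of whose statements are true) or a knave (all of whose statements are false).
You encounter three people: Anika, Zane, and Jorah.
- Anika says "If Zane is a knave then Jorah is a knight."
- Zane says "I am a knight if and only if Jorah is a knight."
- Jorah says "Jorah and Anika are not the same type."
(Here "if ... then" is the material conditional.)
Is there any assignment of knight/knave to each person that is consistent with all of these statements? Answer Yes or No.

No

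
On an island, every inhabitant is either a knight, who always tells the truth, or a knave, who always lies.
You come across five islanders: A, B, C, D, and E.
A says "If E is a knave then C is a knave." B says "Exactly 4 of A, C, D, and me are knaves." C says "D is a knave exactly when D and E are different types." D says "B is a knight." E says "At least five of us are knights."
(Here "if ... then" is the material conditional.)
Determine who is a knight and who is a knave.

Knights: A. Knaves: B, C, D, and E.

Suppose A is a knave. Then A's statement "if E is a knave then C is a knave" would have to be false. Checking the 16 ways to assign the others, none is consistent with every speaker.
(For instance, with B=knave, C=knave, D=knave, E=knave, A's claim "if E is a knave then C is a knave" comes out true where it would need to be false.)
So A must be a knight, making "if E is a knave then C is a knave" true. Taking A=knight, B=knave, C=knave, D=knave, E=knave, each remaining statement checks out:
  B (knave): "exactly 4 of A, C, D, and me are knaves" — false. ✓
  C (knave): "D is a knave exactly when D and E are different types" — false. ✓
  D (knave): "B is a knight" — false. ✓
  E (knave): "at least five of us are knights" — false. ✓
This is the unique consistent assignment.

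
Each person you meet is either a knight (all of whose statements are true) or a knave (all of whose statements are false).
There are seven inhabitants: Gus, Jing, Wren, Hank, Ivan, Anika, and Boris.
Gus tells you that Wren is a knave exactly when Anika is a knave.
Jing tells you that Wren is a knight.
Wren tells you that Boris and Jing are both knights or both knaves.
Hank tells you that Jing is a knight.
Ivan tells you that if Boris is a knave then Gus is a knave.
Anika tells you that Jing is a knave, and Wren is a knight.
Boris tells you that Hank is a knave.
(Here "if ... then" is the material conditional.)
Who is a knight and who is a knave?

Gus is a knight, Jing is a knave, Wren is a knave, Hank is a knave, Ivan is a knight, Anika is a knave, and Boris is a knight.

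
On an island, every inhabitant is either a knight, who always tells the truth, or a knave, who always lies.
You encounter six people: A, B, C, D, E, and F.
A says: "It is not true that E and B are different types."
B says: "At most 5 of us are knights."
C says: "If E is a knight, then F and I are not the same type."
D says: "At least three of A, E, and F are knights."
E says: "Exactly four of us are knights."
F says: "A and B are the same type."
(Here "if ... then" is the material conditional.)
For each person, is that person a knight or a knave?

A is a knave, B is a knight, C is a knight, D is a knave, E is a knave, and F is a knave.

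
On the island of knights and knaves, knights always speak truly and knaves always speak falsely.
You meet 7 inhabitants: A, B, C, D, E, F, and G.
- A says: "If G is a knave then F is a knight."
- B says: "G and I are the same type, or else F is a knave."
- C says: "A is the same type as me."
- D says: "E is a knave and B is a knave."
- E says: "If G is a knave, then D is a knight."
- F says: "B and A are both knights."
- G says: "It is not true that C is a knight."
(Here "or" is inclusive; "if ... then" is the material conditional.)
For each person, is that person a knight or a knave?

A is a knight, B is a knight, C is a knave, D is a knave, E is a knight, F is a knight, and G is a knight.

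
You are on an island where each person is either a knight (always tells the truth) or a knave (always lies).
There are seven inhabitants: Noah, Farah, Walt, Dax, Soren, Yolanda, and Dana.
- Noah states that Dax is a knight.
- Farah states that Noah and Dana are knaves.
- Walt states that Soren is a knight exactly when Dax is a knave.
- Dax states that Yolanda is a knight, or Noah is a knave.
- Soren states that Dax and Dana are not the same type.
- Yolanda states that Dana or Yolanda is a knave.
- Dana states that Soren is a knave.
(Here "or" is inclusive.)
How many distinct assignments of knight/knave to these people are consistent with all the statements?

1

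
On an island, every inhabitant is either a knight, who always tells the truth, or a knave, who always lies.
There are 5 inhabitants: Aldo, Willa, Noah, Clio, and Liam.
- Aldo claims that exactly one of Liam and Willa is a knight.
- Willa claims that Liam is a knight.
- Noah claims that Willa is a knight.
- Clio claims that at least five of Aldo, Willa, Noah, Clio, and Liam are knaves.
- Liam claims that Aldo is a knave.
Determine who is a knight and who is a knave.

Suppose Aldo is a knight. Then Aldo's statement "exactly one of Liam and Willa is a knight" would have to be true. Checking the 16 ways to assign the others, none is consistent with every speaker.
(For instance, with Willa=knight, Noah=knight, Clio=knave, Liam=knight, Aldo's claim "exactly one of Liam and Willa is a knight" comes out false where it would need to be true.)
So Aldo must be a knave, making "exactly one of Liam and Willa is a knight" false. Taking Aldo=knave, Willa=knight, Noah=knight, Clio=knave, Liam=knight, each remaining statement checks out:
  Willa (knight): "Liam is a knight" — true. ✓
  Noah (knight): "Willa is a knight" — true. ✓
  Clio (knave): "at least five of Aldo, Willa, Noah, Clio, and Liam are knaves" — false. ✓
  Liam (knight): "Aldo is a knave" — true. ✓
This is the unique consistent assignment.

Aldo is a knave, Willa is a knight, Noah is a knight, Clio is a knave, and Liam is a knight.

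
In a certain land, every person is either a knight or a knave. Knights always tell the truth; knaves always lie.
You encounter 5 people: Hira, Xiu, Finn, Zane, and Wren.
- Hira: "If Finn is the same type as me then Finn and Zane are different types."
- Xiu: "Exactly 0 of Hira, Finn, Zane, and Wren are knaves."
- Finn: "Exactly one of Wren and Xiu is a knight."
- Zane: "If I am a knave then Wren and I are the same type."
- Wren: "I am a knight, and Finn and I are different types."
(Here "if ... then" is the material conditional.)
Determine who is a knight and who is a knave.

Hira is a knight, Xiu is a knave, Finn is a knave, Zane is a knight, and Wren is a knave.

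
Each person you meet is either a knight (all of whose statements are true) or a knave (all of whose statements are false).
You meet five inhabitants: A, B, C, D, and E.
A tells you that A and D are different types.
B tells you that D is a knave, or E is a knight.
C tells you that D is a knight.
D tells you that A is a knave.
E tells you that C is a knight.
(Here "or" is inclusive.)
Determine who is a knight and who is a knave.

A is a knight, B is a knight, C is a knave, D is a knave, and E is a knave.

Suppose A is a knave. Then A's statement "A and D are different types" would have to be false. Checking the 16 ways to assign the others, none is consistent with every speaker.
(For instance, with B=knight, C=knave, D=knave, E=knave, D's claim "A is a knave" comes out true where it would need to be false.)
So A must be a knight, making "A and D are different types" true. Taking A=knight, B=knight, C=knave, D=knave, E=knave, each remaining statement checks out:
  B (knight): "D is a knave, or E is a knight" — true. ✓
  C (knave): "D is a knight" — false. ✓
  D (knave): "A is a knave" — false. ✓
  E (knave): "C is a knight" — false. ✓
This is the unique consistent assignment.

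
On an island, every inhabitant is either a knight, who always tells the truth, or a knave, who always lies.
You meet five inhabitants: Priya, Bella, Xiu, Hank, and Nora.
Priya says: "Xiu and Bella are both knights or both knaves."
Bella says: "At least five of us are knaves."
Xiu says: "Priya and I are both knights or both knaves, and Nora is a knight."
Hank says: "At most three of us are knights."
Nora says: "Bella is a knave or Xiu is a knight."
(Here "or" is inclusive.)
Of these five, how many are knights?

The unique consistent assignment is Priya=knight, Bella=knave, Xiu=knave, Hank=knight, Nora=knight.
That has 3 knights.

3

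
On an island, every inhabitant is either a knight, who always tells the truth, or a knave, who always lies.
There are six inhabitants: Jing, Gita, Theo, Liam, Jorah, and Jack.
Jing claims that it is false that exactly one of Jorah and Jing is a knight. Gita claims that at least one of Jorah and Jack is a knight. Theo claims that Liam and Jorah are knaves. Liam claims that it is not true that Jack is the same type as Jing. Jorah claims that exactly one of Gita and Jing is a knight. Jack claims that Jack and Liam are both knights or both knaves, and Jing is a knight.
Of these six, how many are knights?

The unique consistent assignment is Jing=knave, Gita=knight, Theo=knave, Liam=knave, Jorah=knight, Jack=knave.
That has 2 knights.

2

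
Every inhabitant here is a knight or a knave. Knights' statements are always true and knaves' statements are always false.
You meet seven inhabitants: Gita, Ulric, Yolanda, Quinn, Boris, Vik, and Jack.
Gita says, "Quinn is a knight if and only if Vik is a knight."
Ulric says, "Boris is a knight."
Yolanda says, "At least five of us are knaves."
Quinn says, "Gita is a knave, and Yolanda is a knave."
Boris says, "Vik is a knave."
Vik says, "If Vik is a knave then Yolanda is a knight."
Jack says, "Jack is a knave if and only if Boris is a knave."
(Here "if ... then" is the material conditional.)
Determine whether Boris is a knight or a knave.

Boris is a knight.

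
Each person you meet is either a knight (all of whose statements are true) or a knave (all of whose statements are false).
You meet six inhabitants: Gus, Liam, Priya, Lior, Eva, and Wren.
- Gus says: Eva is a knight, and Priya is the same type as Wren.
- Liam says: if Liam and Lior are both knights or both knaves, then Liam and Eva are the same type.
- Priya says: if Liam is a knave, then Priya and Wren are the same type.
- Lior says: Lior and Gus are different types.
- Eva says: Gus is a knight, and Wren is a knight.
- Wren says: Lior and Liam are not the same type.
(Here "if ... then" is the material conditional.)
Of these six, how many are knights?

The unique consistent assignment is Gus=knave, Liam=knight, Priya=knight, Lior=knave, Eva=knave, Wren=knight.
That has 3 knights.

3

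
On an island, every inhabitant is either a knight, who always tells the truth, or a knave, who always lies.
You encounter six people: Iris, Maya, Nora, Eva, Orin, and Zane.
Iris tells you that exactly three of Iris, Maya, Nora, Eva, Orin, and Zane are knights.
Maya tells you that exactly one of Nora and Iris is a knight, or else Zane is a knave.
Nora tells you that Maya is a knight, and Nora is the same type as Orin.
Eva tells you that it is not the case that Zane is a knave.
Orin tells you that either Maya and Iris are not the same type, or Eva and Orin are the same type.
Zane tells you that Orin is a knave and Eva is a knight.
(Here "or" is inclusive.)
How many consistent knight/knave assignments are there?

2

Consistent assignments:
  Iris=knave, Maya=knight, Nora=knave, Eva=knave, Orin=knight, Zane=knave
  Iris=knave, Maya=knave, Nora=knave, Eva=knight, Orin=knave, Zane=knight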